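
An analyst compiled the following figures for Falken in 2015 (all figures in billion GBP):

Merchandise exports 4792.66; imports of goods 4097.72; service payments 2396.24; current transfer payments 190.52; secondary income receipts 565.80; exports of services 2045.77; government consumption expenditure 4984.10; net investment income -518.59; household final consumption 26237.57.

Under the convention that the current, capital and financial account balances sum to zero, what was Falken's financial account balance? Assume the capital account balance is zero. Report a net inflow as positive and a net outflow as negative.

-201.16

Goods balance = 4792.66 - 4097.72 = 694.94
Services balance = 2045.77 - 2396.24 = -350.47
Trade balance (goods + services) = 694.94 + (-350.47) = 344.47
Net primary income = -518.59
Net secondary income = 565.80 - 190.52 = 375.28
Current account = 344.47 + (-518.59) + 375.28 = 201.16
Financial account = -(201.16) = -201.16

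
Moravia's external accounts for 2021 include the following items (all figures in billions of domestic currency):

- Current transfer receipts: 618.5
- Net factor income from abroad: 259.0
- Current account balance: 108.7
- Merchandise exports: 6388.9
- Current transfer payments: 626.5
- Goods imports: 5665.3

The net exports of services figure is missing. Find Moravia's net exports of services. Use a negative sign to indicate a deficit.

Current account = goods balance + services balance + net primary income + net secondary income
Sum of the known components = 974.6
Net exports of services = CA - (known components) = 108.7 - 974.6 = -865.9

-865.9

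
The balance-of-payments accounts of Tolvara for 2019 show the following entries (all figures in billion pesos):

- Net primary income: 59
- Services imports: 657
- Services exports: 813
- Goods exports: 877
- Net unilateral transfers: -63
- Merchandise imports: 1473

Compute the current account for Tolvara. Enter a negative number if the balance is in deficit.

Goods balance = 877 - 1473 = -596
Services balance = 813 - 657 = 156
Trade balance (goods + services) = -596 + 156 = -440
Net primary income = 59
Net secondary income = -63
Current account = -440 + 59 + (-63) = -444

-444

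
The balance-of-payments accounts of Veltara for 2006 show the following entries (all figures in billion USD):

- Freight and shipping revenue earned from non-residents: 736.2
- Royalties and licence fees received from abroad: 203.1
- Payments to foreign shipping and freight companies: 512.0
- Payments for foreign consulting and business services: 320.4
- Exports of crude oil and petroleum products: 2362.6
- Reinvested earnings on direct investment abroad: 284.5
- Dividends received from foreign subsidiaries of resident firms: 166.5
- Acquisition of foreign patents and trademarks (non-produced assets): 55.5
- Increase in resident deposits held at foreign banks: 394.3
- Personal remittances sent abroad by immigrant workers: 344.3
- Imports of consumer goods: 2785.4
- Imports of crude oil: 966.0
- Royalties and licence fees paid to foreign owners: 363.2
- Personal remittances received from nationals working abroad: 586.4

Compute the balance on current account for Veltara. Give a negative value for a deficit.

Goods: 2362.6 - 966.0 - 2785.4 = -1388.8
Services: -320.4 - 363.2 - 512.0 + 736.2 + 203.1 = -256.3
Primary income: 166.5 + 284.5 = 451.0
Secondary income: 586.4 - 344.3 = 242.1
Current account = (-1388.8) + (-256.3) + 451.0 + 242.1 = -952.0
(Excluded from the current account — capital account: acquisition of foreign patents and trademarks (non-produced assets) 55.5; financial account: increase in resident deposits held at foreign banks 394.3.)

-952.0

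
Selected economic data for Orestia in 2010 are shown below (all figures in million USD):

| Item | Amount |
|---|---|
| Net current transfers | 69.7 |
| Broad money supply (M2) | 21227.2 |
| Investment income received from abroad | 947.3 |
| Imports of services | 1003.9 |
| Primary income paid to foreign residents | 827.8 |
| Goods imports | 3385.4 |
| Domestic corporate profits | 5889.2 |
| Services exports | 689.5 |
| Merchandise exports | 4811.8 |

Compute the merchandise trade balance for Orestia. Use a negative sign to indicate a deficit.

1426.4

Goods balance = 4811.8 - 3385.4 = 1426.4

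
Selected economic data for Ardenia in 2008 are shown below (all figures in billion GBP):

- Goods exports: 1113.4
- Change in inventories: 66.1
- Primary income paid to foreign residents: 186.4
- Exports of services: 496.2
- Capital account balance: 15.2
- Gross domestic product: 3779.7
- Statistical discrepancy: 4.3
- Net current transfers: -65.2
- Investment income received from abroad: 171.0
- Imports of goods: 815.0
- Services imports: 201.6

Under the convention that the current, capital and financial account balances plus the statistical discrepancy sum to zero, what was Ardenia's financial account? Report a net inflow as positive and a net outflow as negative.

Goods balance = 1113.4 - 815.0 = 298.4
Services balance = 496.2 - 201.6 = 294.6
Trade balance (goods + services) = 298.4 + 294.6 = 593.0
Net primary income = 171.0 - 186.4 = -15.4
Net secondary income = -65.2
Current account = 593.0 + (-15.4) + (-65.2) = 512.4
Financial account = -(512.4 + 15.2 + 4.3) = -531.9

-531.9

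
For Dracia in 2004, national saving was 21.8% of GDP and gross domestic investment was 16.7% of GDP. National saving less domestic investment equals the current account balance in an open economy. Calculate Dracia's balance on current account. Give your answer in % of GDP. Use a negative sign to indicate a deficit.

CA = S - I = 21.8 - 16.7 = 5.1

5.1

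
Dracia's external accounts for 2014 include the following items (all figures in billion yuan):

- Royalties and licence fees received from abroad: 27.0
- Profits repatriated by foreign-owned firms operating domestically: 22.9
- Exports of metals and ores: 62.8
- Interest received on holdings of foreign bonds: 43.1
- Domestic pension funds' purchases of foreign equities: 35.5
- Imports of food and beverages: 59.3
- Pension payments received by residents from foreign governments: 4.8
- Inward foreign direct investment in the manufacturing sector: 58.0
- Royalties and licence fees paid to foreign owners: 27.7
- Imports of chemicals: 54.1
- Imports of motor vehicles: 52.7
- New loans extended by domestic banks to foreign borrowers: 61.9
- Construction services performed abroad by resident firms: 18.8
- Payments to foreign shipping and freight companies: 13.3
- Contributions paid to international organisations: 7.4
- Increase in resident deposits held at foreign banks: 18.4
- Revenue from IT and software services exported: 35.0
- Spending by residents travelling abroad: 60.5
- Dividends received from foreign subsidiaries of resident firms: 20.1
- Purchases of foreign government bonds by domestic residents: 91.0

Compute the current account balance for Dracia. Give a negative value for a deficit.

-86.3

Goods: -59.3 - 54.1 - 52.7 + 62.8 = -103.3
Services: -27.7 - 60.5 + 18.8 + 27.0 - 13.3 + 35.0 = -20.7
Primary income: -22.9 + 43.1 + 20.1 = 40.3
Secondary income: -7.4 + 4.8 = -2.6
Current account = (-103.3) + (-20.7) + 40.3 + (-2.6) = -86.3
(Excluded from the current account — financial account: domestic pension funds' purchases of foreign equities 35.5, inward foreign direct investment in the manufacturing sector 58.0, new loans extended by domestic banks to foreign borrowers 61.9, increase in resident deposits held at foreign banks 18.4, purchases of foreign government bonds by domestic residents 91.0.)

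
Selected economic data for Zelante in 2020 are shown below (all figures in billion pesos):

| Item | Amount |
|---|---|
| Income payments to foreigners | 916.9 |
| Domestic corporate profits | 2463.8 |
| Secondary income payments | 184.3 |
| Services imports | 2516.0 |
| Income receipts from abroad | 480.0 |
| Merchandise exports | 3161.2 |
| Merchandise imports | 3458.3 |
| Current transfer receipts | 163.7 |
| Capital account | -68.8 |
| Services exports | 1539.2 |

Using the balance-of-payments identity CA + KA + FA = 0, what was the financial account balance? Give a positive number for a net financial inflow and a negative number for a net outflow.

Goods balance = 3161.2 - 3458.3 = -297.1
Services balance = 1539.2 - 2516.0 = -976.8
Trade balance (goods + services) = -297.1 + (-976.8) = -1273.9
Net primary income = 480.0 - 916.9 = -436.9
Net secondary income = 163.7 - 184.3 = -20.6
Current account = -1273.9 + (-436.9) + (-20.6) = -1731.4
Financial account = -(-1731.4 + (-68.8)) = 1800.2

1800.2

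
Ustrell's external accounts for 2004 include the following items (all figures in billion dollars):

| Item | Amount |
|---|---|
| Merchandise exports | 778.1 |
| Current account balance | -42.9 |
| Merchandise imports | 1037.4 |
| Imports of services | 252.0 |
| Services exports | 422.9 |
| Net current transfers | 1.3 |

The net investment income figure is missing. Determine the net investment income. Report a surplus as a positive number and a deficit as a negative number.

44.2

Current account = goods balance + services balance + net primary income + net secondary income
Sum of the known components = -87.1
Net investment income = CA - (known components) = -42.9 - (-87.1) = 44.2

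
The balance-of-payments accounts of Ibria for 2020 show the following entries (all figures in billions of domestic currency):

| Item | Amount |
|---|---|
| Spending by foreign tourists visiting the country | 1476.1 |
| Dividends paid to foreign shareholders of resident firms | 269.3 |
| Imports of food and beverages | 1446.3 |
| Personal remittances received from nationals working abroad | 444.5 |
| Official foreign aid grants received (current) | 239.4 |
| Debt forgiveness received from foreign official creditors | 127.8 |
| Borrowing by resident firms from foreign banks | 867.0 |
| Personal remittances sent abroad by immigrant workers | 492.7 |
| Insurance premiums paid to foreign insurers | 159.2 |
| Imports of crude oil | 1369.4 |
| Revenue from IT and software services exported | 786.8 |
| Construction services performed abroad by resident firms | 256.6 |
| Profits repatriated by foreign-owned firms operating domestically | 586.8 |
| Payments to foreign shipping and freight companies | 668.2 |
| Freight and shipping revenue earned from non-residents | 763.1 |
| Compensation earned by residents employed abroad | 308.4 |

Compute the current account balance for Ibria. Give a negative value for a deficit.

Goods: -1446.3 - 1369.4 = -2815.7
Services: 256.6 + 786.8 + 763.1 - 668.2 - 159.2 + 1476.1 = 2455.2
Primary income: -586.8 + 308.4 - 269.3 = -547.7
Secondary income: -492.7 + 444.5 + 239.4 = 191.2
Current account = (-2815.7) + 2455.2 + (-547.7) + 191.2 = -717.0
(Excluded from the current account — capital account: debt forgiveness received from foreign official creditors 127.8; financial account: borrowing by resident firms from foreign banks 867.0.)

-717.0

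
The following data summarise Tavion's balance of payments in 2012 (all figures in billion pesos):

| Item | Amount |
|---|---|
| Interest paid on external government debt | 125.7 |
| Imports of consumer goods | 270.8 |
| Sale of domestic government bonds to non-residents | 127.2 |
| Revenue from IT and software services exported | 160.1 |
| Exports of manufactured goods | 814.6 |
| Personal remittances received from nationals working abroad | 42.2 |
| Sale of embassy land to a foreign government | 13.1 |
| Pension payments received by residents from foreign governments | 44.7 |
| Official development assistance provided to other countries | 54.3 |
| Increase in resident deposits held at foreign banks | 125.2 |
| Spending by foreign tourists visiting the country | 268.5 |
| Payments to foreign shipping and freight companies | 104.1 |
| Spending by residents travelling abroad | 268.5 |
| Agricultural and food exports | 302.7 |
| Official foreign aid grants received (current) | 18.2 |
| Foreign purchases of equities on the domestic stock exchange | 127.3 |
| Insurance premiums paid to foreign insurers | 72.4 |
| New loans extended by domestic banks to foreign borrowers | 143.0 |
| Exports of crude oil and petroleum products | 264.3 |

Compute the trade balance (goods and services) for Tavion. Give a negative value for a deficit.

1094.4

Goods: 814.6 + 264.3 - 270.8 + 302.7 = 1110.8
Services: 160.1 + 268.5 - 72.4 - 268.5 - 104.1 = -16.4
Trade balance = 1110.8 + (-16.4) = 1094.4
(Excluded from the trade balance — primary income: interest paid on external government debt 125.7; financial account: sale of domestic government bonds to non-residents 127.2, increase in resident deposits held at foreign banks 125.2, foreign purchases of equities on the domestic stock exchange 127.3, new loans extended by domestic banks to foreign borrowers 143.0; secondary income: personal remittances received from nationals working abroad 42.2, pension payments received by residents from foreign governments 44.7, official development assistance provided to other countries 54.3, official foreign aid grants received (current) 18.2; capital account: sale of embassy land to a foreign government 13.1.)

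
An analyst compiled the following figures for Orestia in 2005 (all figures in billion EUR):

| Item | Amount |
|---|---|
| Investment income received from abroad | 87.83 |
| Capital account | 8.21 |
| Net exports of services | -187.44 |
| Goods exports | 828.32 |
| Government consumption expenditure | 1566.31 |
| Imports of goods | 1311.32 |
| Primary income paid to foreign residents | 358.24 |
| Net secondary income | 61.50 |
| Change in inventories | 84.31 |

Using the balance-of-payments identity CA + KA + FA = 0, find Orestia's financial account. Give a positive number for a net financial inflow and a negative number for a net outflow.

871.14

Goods balance = 828.32 - 1311.32 = -483.00
Services balance = -187.44
Trade balance (goods + services) = -483.00 + (-187.44) = -670.44
Net primary income = 87.83 - 358.24 = -270.41
Net secondary income = 61.50
Current account = -670.44 + (-270.41) + 61.50 = -879.35
Financial account = -(-879.35 + 8.21) = 871.14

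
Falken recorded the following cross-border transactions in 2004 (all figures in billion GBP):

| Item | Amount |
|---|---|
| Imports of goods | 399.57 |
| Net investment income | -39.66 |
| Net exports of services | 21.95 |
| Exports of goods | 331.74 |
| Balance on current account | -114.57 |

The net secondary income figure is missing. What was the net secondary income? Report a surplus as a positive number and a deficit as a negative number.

-29.03

Current account = goods balance + services balance + net primary income + net secondary income
Sum of the known components = -85.54
Net secondary income = CA - (known components) = -114.57 - (-85.54) = -29.03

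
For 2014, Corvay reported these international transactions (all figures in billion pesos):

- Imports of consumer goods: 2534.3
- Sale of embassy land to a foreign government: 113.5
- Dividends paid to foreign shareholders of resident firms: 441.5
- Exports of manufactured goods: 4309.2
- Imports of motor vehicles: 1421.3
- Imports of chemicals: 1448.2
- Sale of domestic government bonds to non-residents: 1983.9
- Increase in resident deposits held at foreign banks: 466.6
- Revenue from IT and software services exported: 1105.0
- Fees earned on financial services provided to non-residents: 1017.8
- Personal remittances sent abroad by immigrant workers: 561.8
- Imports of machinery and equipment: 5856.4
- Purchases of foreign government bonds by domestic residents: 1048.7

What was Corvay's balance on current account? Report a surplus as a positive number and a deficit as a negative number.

Goods: -1421.3 - 2534.3 - 5856.4 - 1448.2 + 4309.2 = -6951.0
Services: 1105.0 + 1017.8 = 2122.8
Primary income: -441.5
Secondary income: -561.8
Current account = (-6951.0) + 2122.8 + (-441.5) + (-561.8) = -5831.5
(Excluded from the current account — capital account: sale of embassy land to a foreign government 113.5; financial account: sale of domestic government bonds to non-residents 1983.9, increase in resident deposits held at foreign banks 466.6, purchases of foreign government bonds by domestic residents 1048.7.)

-5831.5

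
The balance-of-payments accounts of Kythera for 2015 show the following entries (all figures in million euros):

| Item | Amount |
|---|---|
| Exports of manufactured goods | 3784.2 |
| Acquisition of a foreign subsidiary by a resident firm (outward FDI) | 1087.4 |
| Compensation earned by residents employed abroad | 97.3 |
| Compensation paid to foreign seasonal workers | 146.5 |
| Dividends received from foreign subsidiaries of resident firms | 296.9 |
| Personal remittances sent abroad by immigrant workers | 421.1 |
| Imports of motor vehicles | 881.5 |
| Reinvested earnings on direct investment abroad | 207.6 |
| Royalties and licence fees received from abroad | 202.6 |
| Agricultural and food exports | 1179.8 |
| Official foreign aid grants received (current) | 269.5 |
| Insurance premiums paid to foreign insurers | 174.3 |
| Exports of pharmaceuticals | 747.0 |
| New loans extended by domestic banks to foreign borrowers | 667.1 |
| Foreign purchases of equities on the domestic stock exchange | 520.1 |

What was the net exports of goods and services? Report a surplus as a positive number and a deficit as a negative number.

Goods: 3784.2 - 881.5 + 747.0 + 1179.8 = 4829.5
Services: -174.3 + 202.6 = 28.3
Trade balance = 4829.5 + 28.3 = 4857.8
(Excluded from the trade balance — financial account: acquisition of a foreign subsidiary by a resident firm (outward FDI) 1087.4, new loans extended by domestic banks to foreign borrowers 667.1, foreign purchases of equities on the domestic stock exchange 520.1; primary income: compensation earned by residents employed abroad 97.3, compensation paid to foreign seasonal workers 146.5, dividends received from foreign subsidiaries of resident firms 296.9, reinvested earnings on direct investment abroad 207.6; secondary income: personal remittances sent abroad by immigrant workers 421.1, official foreign aid grants received (current) 269.5.)

4857.8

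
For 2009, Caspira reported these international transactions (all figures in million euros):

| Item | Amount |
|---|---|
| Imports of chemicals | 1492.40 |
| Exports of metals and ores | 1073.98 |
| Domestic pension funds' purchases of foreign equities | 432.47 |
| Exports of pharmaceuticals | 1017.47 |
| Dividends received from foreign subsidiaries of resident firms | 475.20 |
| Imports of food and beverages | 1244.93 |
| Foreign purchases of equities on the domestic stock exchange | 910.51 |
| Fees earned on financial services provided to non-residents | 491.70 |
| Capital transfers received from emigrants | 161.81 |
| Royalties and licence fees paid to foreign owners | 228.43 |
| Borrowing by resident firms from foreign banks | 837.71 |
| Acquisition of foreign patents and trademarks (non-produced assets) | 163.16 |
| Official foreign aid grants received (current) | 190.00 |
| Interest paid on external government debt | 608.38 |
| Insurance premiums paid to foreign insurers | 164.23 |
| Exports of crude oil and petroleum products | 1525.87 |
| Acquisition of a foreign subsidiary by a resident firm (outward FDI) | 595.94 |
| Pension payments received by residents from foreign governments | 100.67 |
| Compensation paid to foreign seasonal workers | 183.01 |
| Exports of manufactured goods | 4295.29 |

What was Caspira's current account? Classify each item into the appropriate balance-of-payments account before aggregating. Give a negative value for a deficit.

5248.80

Goods: 1073.98 + 4295.29 + 1017.47 - 1244.93 - 1492.40 + 1525.87 = 5175.28
Services: -228.43 + 491.70 - 164.23 = 99.04
Primary income: -183.01 - 608.38 + 475.20 = -316.19
Secondary income: 100.67 + 190.00 = 290.67
Current account = 5175.28 + 99.04 + (-316.19) + 290.67 = 5248.80
(Excluded from the current account — financial account: domestic pension funds' purchases of foreign equities 432.47, foreign purchases of equities on the domestic stock exchange 910.51, borrowing by resident firms from foreign banks 837.71, acquisition of a foreign subsidiary by a resident firm (outward FDI) 595.94; capital account: capital transfers received from emigrants 161.81, acquisition of foreign patents and trademarks (non-produced assets) 163.16.)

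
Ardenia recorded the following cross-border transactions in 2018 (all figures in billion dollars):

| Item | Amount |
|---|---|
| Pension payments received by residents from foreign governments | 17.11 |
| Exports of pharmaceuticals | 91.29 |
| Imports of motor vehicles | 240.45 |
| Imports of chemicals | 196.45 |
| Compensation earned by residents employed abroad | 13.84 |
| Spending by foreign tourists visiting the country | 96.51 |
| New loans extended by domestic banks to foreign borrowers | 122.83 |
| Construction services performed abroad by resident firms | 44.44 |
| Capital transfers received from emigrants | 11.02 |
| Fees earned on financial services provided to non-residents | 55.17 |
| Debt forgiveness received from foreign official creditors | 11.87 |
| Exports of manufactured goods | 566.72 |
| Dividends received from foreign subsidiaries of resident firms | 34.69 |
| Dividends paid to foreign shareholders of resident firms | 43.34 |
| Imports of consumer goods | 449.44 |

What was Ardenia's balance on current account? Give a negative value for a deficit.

-9.91

Goods: -449.44 + 566.72 - 240.45 - 196.45 + 91.29 = -228.33
Services: 96.51 + 55.17 + 44.44 = 196.12
Primary income: -43.34 + 13.84 + 34.69 = 5.19
Secondary income: 17.11
Current account = (-228.33) + 196.12 + 5.19 + 17.11 = -9.91
(Excluded from the current account — financial account: new loans extended by domestic banks to foreign borrowers 122.83; capital account: capital transfers received from emigrants 11.02, debt forgiveness received from foreign official creditors 11.87.)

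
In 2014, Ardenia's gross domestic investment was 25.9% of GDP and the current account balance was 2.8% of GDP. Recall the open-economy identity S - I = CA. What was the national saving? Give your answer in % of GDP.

S - I = CA (net lending to the rest of the world).
S = I + CA = 25.9 + 2.8 = 28.7

28.7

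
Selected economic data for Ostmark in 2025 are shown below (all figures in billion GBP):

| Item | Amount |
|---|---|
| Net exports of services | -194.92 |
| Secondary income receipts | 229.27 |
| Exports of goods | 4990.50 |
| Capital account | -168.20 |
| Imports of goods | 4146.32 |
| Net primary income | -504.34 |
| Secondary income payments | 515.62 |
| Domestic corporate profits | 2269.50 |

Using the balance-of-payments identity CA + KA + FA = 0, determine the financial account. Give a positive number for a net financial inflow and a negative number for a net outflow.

309.63

Goods balance = 4990.50 - 4146.32 = 844.18
Services balance = -194.92
Trade balance (goods + services) = 844.18 + (-194.92) = 649.26
Net primary income = -504.34
Net secondary income = 229.27 - 515.62 = -286.35
Current account = 649.26 + (-504.34) + (-286.35) = -141.43
Financial account = -(-141.43 + (-168.20)) = 309.63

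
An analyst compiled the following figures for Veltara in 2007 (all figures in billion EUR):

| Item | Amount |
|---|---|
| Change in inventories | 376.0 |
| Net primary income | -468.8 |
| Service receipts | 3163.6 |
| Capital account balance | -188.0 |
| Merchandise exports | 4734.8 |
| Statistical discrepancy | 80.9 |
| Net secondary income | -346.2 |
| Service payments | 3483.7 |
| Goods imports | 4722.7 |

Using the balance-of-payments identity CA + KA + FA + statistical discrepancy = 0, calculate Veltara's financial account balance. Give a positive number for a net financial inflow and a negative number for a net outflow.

Goods balance = 4734.8 - 4722.7 = 12.1
Services balance = 3163.6 - 3483.7 = -320.1
Trade balance (goods + services) = 12.1 + (-320.1) = -308.0
Net primary income = -468.8
Net secondary income = -346.2
Current account = -308.0 + (-468.8) + (-346.2) = -1123.0
Financial account = -(-1123.0 + (-188.0) + 80.9) = 1230.1

1230.1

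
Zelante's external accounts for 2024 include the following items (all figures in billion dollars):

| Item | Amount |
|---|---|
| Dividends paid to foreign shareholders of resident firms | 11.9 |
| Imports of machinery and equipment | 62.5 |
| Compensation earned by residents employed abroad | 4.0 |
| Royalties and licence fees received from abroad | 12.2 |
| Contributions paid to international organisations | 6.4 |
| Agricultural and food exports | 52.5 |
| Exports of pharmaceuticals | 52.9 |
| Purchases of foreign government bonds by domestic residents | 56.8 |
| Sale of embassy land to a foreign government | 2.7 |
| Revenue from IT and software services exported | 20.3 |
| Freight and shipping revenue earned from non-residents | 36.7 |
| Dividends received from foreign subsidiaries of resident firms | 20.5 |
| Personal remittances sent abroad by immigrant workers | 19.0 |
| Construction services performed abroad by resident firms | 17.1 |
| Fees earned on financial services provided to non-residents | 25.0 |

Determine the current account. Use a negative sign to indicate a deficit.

141.4

Goods: 52.5 - 62.5 + 52.9 = 42.9
Services: 36.7 + 25.0 + 12.2 + 20.3 + 17.1 = 111.3
Primary income: 20.5 - 11.9 + 4.0 = 12.6
Secondary income: -6.4 - 19.0 = -25.4
Current account = 42.9 + 111.3 + 12.6 + (-25.4) = 141.4
(Excluded from the current account — financial account: purchases of foreign government bonds by domestic residents 56.8; capital account: sale of embassy land to a foreign government 2.7.)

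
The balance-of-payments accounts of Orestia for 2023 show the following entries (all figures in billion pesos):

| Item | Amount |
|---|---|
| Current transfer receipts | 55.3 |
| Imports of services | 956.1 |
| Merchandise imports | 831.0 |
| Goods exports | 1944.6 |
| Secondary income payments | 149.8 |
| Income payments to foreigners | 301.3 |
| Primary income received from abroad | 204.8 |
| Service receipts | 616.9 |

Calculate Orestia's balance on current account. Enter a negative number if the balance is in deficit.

583.4

Goods balance = 1944.6 - 831.0 = 1113.6
Services balance = 616.9 - 956.1 = -339.2
Trade balance (goods + services) = 1113.6 + (-339.2) = 774.4
Net primary income = 204.8 - 301.3 = -96.5
Net secondary income = 55.3 - 149.8 = -94.5
Current account = 774.4 + (-96.5) + (-94.5) = 583.4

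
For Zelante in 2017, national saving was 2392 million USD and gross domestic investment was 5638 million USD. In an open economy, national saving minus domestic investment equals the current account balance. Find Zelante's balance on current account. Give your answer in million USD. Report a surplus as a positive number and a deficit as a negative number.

-3246

CA = S - I = 2392 - 5638 = -3246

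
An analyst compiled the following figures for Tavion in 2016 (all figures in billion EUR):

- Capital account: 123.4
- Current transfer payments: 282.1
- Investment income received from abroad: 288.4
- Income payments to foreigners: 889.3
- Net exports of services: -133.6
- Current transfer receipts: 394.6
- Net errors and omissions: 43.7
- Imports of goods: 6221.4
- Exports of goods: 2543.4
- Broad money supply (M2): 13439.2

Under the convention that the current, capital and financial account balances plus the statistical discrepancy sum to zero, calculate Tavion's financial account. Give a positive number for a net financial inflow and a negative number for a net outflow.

4132.9

Goods balance = 2543.4 - 6221.4 = -3678.0
Services balance = -133.6
Trade balance (goods + services) = -3678.0 + (-133.6) = -3811.6
Net primary income = 288.4 - 889.3 = -600.9
Net secondary income = 394.6 - 282.1 = 112.5
Current account = -3811.6 + (-600.9) + 112.5 = -4300.0
Financial account = -(-4300.0 + 123.4 + 43.7) = 4132.9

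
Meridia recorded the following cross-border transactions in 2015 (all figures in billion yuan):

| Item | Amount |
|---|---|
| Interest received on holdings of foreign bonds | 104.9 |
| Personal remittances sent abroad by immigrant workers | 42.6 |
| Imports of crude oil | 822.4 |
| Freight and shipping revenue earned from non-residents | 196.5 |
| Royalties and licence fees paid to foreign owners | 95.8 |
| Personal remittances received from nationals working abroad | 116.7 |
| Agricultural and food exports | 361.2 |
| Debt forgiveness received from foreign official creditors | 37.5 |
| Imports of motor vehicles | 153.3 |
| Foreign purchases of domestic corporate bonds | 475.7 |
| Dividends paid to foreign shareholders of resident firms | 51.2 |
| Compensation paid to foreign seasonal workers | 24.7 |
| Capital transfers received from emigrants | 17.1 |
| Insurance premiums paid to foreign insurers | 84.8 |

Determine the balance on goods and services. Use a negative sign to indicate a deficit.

Goods: -153.3 + 361.2 - 822.4 = -614.5
Services: 196.5 - 95.8 - 84.8 = 15.9
Trade balance = -614.5 + 15.9 = -598.6
(Excluded from the trade balance — primary income: interest received on holdings of foreign bonds 104.9, dividends paid to foreign shareholders of resident firms 51.2, compensation paid to foreign seasonal workers 24.7; secondary income: personal remittances sent abroad by immigrant workers 42.6, personal remittances received from nationals working abroad 116.7; capital account: debt forgiveness received from foreign official creditors 37.5, capital transfers received from emigrants 17.1; financial account: foreign purchases of domestic corporate bonds 475.7.)

-598.6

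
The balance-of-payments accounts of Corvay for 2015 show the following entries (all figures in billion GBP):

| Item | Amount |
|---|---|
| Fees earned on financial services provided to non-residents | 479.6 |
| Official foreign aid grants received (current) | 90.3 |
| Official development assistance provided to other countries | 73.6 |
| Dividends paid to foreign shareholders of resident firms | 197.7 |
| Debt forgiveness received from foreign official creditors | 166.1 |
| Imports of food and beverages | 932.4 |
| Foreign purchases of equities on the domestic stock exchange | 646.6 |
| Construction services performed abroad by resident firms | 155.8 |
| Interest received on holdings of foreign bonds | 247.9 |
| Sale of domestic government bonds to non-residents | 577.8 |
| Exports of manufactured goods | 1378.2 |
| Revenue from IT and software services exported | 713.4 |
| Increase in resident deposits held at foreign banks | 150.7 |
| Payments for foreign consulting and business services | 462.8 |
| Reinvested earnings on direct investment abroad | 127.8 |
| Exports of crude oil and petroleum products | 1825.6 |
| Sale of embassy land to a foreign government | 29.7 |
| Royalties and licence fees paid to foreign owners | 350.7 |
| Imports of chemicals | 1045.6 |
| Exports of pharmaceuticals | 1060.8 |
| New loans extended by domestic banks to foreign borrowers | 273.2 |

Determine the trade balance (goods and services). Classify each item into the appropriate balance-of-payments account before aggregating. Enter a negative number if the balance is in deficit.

2821.9

Goods: -932.4 + 1060.8 + 1378.2 + 1825.6 - 1045.6 = 2286.6
Services: -462.8 + 713.4 + 479.6 + 155.8 - 350.7 = 535.3
Trade balance = 2286.6 + 535.3 = 2821.9
(Excluded from the trade balance — secondary income: official foreign aid grants received (current) 90.3, official development assistance provided to other countries 73.6; primary income: dividends paid to foreign shareholders of resident firms 197.7, interest received on holdings of foreign bonds 247.9, reinvested earnings on direct investment abroad 127.8; capital account: debt forgiveness received from foreign official creditors 166.1, sale of embassy land to a foreign government 29.7; financial account: foreign purchases of equities on the domestic stock exchange 646.6, sale of domestic government bonds to non-residents 577.8, increase in resident deposits held at foreign banks 150.7, new loans extended by domestic banks to foreign borrowers 273.2.)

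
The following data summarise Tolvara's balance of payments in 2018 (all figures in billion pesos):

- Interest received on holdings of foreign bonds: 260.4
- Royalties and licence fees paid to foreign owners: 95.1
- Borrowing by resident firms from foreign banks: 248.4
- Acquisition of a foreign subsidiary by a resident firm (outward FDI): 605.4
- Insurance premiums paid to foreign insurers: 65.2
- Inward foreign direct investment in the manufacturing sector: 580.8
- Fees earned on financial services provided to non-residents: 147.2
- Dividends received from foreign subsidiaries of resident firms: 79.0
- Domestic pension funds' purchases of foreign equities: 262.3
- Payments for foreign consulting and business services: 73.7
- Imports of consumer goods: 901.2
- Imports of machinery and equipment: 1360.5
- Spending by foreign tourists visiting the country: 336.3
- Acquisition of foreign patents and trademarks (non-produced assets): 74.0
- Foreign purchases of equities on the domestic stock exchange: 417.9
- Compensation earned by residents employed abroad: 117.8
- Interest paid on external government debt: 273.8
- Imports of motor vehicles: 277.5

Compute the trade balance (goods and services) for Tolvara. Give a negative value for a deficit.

Goods: -277.5 - 901.2 - 1360.5 = -2539.2
Services: 147.2 - 73.7 - 95.1 - 65.2 + 336.3 = 249.5
Trade balance = -2539.2 + 249.5 = -2289.7
(Excluded from the trade balance — primary income: interest received on holdings of foreign bonds 260.4, dividends received from foreign subsidiaries of resident firms 79.0, compensation earned by residents employed abroad 117.8, interest paid on external government debt 273.8; financial account: borrowing by resident firms from foreign banks 248.4, acquisition of a foreign subsidiary by a resident firm (outward FDI) 605.4, inward foreign direct investment in the manufacturing sector 580.8, domestic pension funds' purchases of foreign equities 262.3, foreign purchases of equities on the domestic stock exchange 417.9; capital account: acquisition of foreign patents and trademarks (non-produced assets) 74.0.)

-2289.7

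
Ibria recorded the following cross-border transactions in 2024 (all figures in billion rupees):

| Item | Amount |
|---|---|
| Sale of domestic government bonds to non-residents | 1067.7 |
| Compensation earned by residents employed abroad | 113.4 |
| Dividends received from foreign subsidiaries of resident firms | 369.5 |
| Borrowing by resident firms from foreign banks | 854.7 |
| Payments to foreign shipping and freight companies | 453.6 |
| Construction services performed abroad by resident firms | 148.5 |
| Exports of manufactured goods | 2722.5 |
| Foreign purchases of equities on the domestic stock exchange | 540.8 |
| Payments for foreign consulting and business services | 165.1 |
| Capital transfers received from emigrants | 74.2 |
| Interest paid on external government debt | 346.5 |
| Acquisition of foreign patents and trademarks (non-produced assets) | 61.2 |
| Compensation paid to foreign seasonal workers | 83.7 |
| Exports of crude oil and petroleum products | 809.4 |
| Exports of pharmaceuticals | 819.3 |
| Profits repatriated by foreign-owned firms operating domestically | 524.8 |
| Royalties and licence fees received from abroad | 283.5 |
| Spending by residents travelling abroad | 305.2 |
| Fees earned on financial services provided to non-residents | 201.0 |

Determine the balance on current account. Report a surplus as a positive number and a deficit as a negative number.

3588.2

Goods: 2722.5 + 809.4 + 819.3 = 4351.2
Services: -453.6 - 305.2 + 201.0 + 283.5 - 165.1 + 148.5 = -290.9
Primary income: -83.7 + 369.5 - 524.8 + 113.4 - 346.5 = -472.1
Current account = 4351.2 + (-290.9) + (-472.1) = 3588.2
(Excluded from the current account — financial account: sale of domestic government bonds to non-residents 1067.7, borrowing by resident firms from foreign banks 854.7, foreign purchases of equities on the domestic stock exchange 540.8; capital account: capital transfers received from emigrants 74.2, acquisition of foreign patents and trademarks (non-produced assets) 61.2.)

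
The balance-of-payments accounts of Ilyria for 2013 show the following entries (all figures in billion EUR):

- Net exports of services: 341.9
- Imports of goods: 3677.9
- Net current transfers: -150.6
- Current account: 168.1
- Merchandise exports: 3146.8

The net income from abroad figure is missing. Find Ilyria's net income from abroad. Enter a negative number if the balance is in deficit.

507.9

Current account = goods balance + services balance + net primary income + net secondary income
Sum of the known components = -339.8
Net income from abroad = CA - (known components) = 168.1 - (-339.8) = 507.9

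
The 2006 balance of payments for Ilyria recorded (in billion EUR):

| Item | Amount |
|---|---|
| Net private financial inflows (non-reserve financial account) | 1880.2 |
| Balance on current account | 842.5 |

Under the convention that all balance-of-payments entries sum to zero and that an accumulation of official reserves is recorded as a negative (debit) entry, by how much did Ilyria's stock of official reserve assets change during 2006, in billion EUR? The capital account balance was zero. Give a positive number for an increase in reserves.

Official reserve transactions balance = -(842.5 + 1880.2) = -2722.7
An accumulation of reserves is recorded as a debit (negative entry), so the change in the stock of reserves is the negative of that balance.
Change in official reserves = -(-2722.7) = 2722.7

2722.7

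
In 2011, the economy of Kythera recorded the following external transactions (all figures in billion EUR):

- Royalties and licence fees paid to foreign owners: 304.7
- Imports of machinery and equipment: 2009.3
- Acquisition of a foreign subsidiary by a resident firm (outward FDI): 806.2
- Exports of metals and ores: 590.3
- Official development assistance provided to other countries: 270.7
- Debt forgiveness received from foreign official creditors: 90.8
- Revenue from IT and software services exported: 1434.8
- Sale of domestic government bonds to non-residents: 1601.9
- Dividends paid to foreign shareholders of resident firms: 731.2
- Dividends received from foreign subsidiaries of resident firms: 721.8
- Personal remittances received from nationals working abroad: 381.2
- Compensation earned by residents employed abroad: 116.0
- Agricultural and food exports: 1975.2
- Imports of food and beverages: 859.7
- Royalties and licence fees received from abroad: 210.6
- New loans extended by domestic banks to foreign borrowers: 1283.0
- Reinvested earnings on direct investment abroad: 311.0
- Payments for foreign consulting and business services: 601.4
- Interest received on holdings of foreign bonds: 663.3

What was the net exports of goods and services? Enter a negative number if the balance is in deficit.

Goods: 590.3 + 1975.2 - 859.7 - 2009.3 = -303.5
Services: -304.7 + 210.6 + 1434.8 - 601.4 = 739.3
Trade balance = -303.5 + 739.3 = 435.8
(Excluded from the trade balance — financial account: acquisition of a foreign subsidiary by a resident firm (outward FDI) 806.2, sale of domestic government bonds to non-residents 1601.9, new loans extended by domestic banks to foreign borrowers 1283.0; secondary income: official development assistance provided to other countries 270.7, personal remittances received from nationals working abroad 381.2; capital account: debt forgiveness received from foreign official creditors 90.8; primary income: dividends paid to foreign shareholders of resident firms 731.2, dividends received from foreign subsidiaries of resident firms 721.8, compensation earned by residents employed abroad 116.0, reinvested earnings on direct investment abroad 311.0, interest received on holdings of foreign bonds 663.3.)

435.8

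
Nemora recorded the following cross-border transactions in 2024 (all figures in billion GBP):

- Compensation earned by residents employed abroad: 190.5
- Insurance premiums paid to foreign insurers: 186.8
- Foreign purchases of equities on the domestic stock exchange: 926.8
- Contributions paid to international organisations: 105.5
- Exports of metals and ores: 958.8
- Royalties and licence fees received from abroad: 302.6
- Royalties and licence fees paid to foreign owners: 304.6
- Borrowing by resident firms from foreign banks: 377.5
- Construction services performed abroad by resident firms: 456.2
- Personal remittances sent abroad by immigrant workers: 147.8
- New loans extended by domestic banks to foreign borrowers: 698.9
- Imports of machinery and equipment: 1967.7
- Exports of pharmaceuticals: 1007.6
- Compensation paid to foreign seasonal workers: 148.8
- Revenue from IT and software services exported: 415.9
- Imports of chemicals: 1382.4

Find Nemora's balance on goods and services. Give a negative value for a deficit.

Goods: 1007.6 + 958.8 - 1382.4 - 1967.7 = -1383.7
Services: -186.8 + 302.6 + 415.9 + 456.2 - 304.6 = 683.3
Trade balance = -1383.7 + 683.3 = -700.4
(Excluded from the trade balance — primary income: compensation earned by residents employed abroad 190.5, compensation paid to foreign seasonal workers 148.8; financial account: foreign purchases of equities on the domestic stock exchange 926.8, borrowing by resident firms from foreign banks 377.5, new loans extended by domestic banks to foreign borrowers 698.9; secondary income: contributions paid to international organisations 105.5, personal remittances sent abroad by immigrant workers 147.8.)

-700.4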